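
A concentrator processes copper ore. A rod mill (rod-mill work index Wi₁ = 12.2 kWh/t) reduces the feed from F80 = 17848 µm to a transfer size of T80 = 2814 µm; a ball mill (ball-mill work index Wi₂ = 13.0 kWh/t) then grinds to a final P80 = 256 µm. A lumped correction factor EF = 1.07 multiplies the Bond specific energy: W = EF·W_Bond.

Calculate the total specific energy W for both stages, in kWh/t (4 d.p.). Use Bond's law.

W = 7.5553 kWh/t

W_Bond = 10·Wi·(1/√P₈₀ − 1/√F₈₀)
Stage 1 (17848→2814 µm, Wi₁=12.2): W₁ = 10·12.2·(0.018851 − 0.007485) = 1.3866 kWh/t
Stage 2 (2814→256 µm, Wi₂=13.0): W₂ = 10·13.0·(0.062500 − 0.018851) = 5.6743 kWh/t
W = W₁ + W₂ = 1.3866 + 5.6743 = 7.0610 kWh/t
W_actual = 1.07 × 7.0610 = 7.5553 kWh/t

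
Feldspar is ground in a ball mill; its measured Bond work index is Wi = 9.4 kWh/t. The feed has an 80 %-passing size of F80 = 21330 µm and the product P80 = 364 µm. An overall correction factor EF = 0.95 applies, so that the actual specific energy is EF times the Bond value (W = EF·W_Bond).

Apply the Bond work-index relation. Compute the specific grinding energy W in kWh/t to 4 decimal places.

Bond: W = 10·Wi·(1/√P80 − 1/√F80)
1/√364 = 0.052414;  1/√21330 = 0.006847
W = 10·9.4·(0.052414 − 0.006847) = 4.2833 kWh/t
With EF = 0.95: W = 4.2833·0.95 = 4.0691 kWh/t

W = 4.0691 kWh/t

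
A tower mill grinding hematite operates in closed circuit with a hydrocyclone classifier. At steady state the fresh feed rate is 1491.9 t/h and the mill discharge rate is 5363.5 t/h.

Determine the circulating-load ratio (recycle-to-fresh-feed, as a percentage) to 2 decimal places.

Steady state: M = F + R.
R = M − F = 5363.5 − 1491.9 = 3871.6 t/h
CL = 100·R/F = 100·3871.6/1491.9 = 259.51 %

CL = 259.51 %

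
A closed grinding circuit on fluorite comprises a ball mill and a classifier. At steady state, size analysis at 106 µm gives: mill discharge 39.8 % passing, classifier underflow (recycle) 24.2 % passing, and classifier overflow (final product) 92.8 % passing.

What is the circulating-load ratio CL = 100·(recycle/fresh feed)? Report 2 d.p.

CL = 339.74 %

Let r = R/F. Size balance at 106 µm:
r = (o − d)/(d − u)
r = (92.8 − 39.8)/(39.8 − 24.2) = 53.0/15.6 = 3.3974
CL = 100·r = 339.74 %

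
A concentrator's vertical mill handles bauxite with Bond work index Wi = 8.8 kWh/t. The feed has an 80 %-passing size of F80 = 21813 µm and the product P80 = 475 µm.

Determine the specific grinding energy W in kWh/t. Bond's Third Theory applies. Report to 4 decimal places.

W = 3.4419 kWh/t

W = 10 Wi (1/√P80 − 1/√F80)  [Bond]
1/√475 = 0.045883;  1/√21813 = 0.006771
W = 10·8.8·(0.045883 − 0.006771) = 3.4419 kWh/t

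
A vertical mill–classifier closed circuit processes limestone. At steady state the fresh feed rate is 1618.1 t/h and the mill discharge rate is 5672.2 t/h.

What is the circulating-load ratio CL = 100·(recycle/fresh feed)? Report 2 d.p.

CL = 250.55 %

Mill node: discharge = fresh + recycle.
R = M − F = 5672.2 − 1618.1 = 4054.1 t/h
CL = 100·R/F = 100·4054.1/1618.1 = 250.55 %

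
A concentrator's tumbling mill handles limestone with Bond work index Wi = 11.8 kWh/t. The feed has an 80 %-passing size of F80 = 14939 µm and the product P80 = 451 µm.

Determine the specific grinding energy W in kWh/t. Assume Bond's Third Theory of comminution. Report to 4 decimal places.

W_Bond = 10·Wi·(1/√P₈₀ − 1/√F₈₀)
1/√451 = 0.047088;  1/√14939 = 0.008182
W = 10·11.8·(0.047088 − 0.008182) = 4.5910 kWh/t

W = 4.5910 kWh/t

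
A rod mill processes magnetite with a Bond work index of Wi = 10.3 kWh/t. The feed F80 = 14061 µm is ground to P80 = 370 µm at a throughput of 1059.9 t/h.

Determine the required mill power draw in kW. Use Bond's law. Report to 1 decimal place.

Bond:  W = 10 Wi (1/√P − 1/√F)
W = 10·10.3·(1/√370 − 1/√14061) = 10·10.3·(0.043554) = 4.4861 kWh/t
Power = W × throughput = 4.4861 kWh/t × 1059.9 t/h = 4754.8 kW

P = 4754.8 kW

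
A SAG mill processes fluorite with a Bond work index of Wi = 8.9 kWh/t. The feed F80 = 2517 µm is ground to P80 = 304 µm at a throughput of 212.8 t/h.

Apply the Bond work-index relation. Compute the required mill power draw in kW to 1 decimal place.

P = 708.7 kW

W = 10·Wi·(P80^(-½) − F80^(-½))
W = 10·8.9·(1/√304 − 1/√2517) = 10·8.9·(0.037422) = 3.3305 kWh/t
P_mill = W·ṁ = 3.3305·212.8 = 708.7 kW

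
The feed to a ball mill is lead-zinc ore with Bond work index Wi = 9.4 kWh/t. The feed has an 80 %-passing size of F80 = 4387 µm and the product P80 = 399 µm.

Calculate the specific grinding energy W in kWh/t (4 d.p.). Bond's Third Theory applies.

W = 3.2867 kWh/t

W = 10·Wi·(P80^(-½) − F80^(-½))
1/√399 = 0.050063;  1/√4387 = 0.015098
W = 10·9.4·(0.050063 − 0.015098) = 3.2867 kWh/t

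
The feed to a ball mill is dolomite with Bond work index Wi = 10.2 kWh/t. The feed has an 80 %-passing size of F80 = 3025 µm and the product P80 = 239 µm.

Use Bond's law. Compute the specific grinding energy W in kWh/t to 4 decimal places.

W = 4.7433 kWh/t

W_Bond = 10·Wi·(1/√P₈₀ − 1/√F₈₀)
1/√239 = 0.064685;  1/√3025 = 0.018182
W = 10·10.2·(0.064685 − 0.018182) = 4.7433 kWh/t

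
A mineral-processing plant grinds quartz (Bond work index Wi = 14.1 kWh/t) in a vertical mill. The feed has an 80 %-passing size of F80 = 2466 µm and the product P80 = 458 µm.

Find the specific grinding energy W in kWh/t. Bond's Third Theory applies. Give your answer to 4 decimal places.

W_Bond = 10·Wi·(1/√P₈₀ − 1/√F₈₀)
1/√458 = 0.046727;  1/√2466 = 0.020137
W = 10·14.1·(0.046727 − 0.020137) = 3.7491 kWh/t

W = 3.7491 kWh/t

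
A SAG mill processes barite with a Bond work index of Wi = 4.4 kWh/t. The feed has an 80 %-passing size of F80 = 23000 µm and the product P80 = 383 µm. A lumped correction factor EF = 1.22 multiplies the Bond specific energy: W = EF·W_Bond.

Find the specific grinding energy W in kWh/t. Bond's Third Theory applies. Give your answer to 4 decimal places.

W = 2.3890 kWh/t

Bond: W = 10·Wi·(1/√P80 − 1/√F80)
1/√383 = 0.051098;  1/√23000 = 0.006594
W = 10·4.4·(0.051098 − 0.006594) = 1.9582 kWh/t
Apply correction: 1.9582 × 1.22 = 2.3890 kWh/t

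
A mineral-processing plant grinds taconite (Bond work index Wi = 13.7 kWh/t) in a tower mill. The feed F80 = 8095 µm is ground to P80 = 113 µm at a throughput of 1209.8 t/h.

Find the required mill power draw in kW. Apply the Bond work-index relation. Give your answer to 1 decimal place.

P = 13749.6 kW

W_Bond = 10·Wi·(1/√P₈₀ − 1/√F₈₀)
W = 10·13.7·(1/√113 − 1/√8095) = 10·13.7·(0.082958) = 11.3652 kWh/t
Power = W × throughput = 11.3652 kWh/t × 1209.8 t/h = 13749.6 kW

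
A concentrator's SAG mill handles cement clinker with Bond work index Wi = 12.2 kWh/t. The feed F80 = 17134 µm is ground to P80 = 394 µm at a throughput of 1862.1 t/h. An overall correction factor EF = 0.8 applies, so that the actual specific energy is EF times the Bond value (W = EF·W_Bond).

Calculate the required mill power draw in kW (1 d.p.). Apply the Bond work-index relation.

W = 10 Wi / √P80 − 10 Wi / √F80
W = 10·12.2·(1/√394 − 1/√17134) = 10·12.2·(0.042740) = 5.2142 kWh/t
With EF = 0.8: W = 5.2142·0.8 = 4.1714 kWh/t
P_mill = W·ṁ = 4.1714·1862.1 = 7767.5 kW

P = 7767.5 kW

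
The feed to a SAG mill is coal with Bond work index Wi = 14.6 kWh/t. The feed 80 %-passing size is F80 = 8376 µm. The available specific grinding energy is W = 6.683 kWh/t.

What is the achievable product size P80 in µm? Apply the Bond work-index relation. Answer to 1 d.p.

P80 = 311.0 µm

Bond: W = 10·Wi·(1/√P80 − 1/√F80)
P80^-0.5 = F80^-0.5 + W/(10 Wi)
  = 6.6830/(10·14.6) + 1/√8376 = 0.045774 + 0.010927 = 0.056700
P80 = (1/0.056700)² = 17.6365² = 311.05 µm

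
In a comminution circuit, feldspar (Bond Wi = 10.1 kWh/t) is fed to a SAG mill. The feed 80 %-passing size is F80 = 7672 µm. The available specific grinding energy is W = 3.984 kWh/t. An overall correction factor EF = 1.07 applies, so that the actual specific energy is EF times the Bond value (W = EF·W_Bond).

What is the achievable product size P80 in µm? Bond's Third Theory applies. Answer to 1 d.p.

Bond: W = 10·Wi·(1/√P80 − 1/√F80)
W_Bond = W / EF = 3.984 / 1.07 = 3.7234 kWh/t
⇒ 1/√P80 = W_Bond/(10·Wi) + 1/√F80
  = 3.7234/(10·10.1) + 1/√7672 = 0.036865 + 0.011417 = 0.048282
P80 = (1/0.048282)² = 20.7117² = 428.98 µm

P80 = 429.0 µm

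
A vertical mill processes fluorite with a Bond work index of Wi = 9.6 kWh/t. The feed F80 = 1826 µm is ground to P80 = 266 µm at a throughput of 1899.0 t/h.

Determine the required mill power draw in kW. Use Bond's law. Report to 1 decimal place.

P = 6911.5 kW

W = 10 Wi / √P80 − 10 Wi / √F80
W = 10·9.6·(1/√266 − 1/√1826) = 10·9.6·(0.037912) = 3.6396 kWh/t
P = W·T = 3.6396·1899.0 = 6911.5 kW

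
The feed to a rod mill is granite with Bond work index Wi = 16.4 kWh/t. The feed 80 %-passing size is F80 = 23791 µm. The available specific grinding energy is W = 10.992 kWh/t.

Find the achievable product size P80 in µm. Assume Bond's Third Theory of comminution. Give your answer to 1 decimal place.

P80 = 185.1 µm

Bond:  W = 10 Wi (1/√P − 1/√F)
P80^-0.5 = F80^-0.5 + W/(10 Wi)
  = 10.9920/(10·16.4) + 1/√23791 = 0.067024 + 0.006483 = 0.073508
P80 = (1/0.073508)² = 13.6040² = 185.07 µm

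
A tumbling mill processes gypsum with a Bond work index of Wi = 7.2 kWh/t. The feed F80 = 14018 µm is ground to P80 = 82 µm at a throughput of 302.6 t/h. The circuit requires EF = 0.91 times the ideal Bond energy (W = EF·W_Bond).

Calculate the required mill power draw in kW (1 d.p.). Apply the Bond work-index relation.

P = 2022.0 kW

W = 10 Wi / √P80 − 10 Wi / √F80
W = 10·7.2·(1/√82 − 1/√14018) = 10·7.2·(0.101985) = 7.3429 kWh/t
With EF = 0.91: W = 7.3429·0.91 = 6.6821 kWh/t
P_mill = W·ṁ = 6.6821·302.6 = 2022.0 kW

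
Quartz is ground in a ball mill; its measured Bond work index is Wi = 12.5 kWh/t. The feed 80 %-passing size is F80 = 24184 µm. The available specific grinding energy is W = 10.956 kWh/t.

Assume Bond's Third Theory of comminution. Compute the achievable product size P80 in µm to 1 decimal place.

W = 10·Wi·[P80^(−½) − F80^(−½)]
⇒ 1/√P80 = W/(10·Wi) + 1/√F80
  = 10.9560/(10·12.5) + 1/√24184 = 0.087648 + 0.006430 = 0.094078
P80 = (1/0.094078)² = 10.6294² = 112.98 µm

P80 = 113.0 µm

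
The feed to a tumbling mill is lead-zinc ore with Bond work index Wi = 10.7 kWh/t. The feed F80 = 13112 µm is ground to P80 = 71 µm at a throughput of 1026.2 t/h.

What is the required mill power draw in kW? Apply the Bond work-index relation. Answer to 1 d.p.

W = 10 Wi (1/√P80 − 1/√F80)  [Bond]
W = 10·10.7·(1/√71 − 1/√13112) = 10·10.7·(0.109945) = 11.7641 kWh/t
P_mill = W·ṁ = 11.7641·1026.2 = 12072.3 kW

P = 12072.3 kW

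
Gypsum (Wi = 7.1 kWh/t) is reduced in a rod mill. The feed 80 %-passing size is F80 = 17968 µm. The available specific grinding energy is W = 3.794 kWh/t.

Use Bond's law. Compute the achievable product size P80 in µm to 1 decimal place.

Bond: W = 10·Wi·(1/√P80 − 1/√F80)
⇒ 1/√P80 = W/(10 Wi) + 1/√F80
  = 3.7940/(10·7.1) + 1/√17968 = 0.053437 + 0.007460 = 0.060897
P80 = (1/0.060897)² = 16.4212² = 269.66 µm

P80 = 269.7 µm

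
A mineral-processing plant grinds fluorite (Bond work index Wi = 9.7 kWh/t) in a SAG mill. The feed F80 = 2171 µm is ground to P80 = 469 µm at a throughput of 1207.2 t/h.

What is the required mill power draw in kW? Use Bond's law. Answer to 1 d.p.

Bond: W = 10·Wi·(1/√P80 − 1/√F80)
W = 10·9.7·(1/√469 − 1/√2171) = 10·9.7·(0.024714) = 2.3972 kWh/t
Power = W × throughput = 2.3972 kWh/t × 1207.2 t/h = 2893.9 kW

P = 2893.9 kW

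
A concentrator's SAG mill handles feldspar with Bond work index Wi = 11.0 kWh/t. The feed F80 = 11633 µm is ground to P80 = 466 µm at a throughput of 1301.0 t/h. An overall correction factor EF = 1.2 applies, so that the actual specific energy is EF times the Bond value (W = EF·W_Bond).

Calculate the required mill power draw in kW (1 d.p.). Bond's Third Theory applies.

Bond: W = 10·Wi·(1/√P80 − 1/√F80)
W = 10·11.0·(1/√466 − 1/√11633) = 10·11.0·(0.037053) = 4.0758 kWh/t
Corrected W = EF·W_Bond = 1.2·4.0758 = 4.8909 kWh/t
Power = W × throughput = 4.8909 kWh/t × 1301.0 t/h = 6363.1 kW

P = 6363.1 kW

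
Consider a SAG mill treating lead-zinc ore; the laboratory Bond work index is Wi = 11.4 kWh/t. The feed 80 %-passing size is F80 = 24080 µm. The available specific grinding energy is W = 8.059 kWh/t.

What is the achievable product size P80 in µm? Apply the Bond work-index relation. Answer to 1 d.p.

P80 = 168.1 µm

W = 10·Wi·(P80^(-½) − F80^(-½))
1/√P80 = 1/√F80 + W/(10·Wi)
  = 8.0590/(10·11.4) + 1/√24080 = 0.070693 + 0.006444 = 0.077137
P80 = (1/0.077137)² = 12.9639² = 168.06 µm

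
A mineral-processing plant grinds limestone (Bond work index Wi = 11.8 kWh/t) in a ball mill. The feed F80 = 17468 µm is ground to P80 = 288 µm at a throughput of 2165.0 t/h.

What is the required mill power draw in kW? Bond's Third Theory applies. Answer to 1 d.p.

W = 10 Wi (P80^-0.5 − F80^-0.5)
W = 10·11.8·(1/√288 − 1/√17468) = 10·11.8·(0.051359) = 6.0604 kWh/t
Power = W × throughput = 6.0604 kWh/t × 2165.0 t/h = 13120.8 kW

P = 13120.8 kW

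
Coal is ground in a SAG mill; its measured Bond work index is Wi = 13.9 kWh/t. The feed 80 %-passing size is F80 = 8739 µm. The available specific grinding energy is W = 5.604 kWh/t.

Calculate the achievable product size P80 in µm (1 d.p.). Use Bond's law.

P80 = 384.3 µm

W = 10 Wi (1/√P80 − 1/√F80)  [Bond]
⇒ 1/√P80 = W/(10·Wi) + 1/√F80
  = 5.6040/(10·13.9) + 1/√8739 = 0.040317 + 0.010697 = 0.051014
P80 = (1/0.051014)² = 19.6026² = 384.26 µm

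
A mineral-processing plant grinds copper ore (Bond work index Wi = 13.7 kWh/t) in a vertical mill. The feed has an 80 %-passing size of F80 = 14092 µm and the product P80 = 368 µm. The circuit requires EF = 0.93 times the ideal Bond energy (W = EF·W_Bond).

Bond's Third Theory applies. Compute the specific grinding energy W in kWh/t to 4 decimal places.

W = 10·Wi·(P80^(-½) − F80^(-½))
1/√368 = 0.052129;  1/√14092 = 0.008424
W = 10·13.7·(0.052129 − 0.008424) = 5.9875 kWh/t
Corrected W = EF·W_Bond = 0.93·5.9875 = 5.5684 kWh/t

W = 5.5684 kWh/t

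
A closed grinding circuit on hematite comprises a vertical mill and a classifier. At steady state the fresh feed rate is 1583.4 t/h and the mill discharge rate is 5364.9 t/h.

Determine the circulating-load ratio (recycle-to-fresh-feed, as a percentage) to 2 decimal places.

Steady state: M = F + R.
R = M − F = 5364.9 − 1583.4 = 3781.5 t/h
CL = 100·R/F = 100·3781.5/1583.4 = 238.82 %

CL = 238.82 %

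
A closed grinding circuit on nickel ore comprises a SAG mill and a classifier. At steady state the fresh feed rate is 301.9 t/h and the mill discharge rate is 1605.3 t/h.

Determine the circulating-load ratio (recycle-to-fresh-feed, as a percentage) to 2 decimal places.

CL = 431.73 %

Mill node: discharge = fresh + recycle.
R = M − F = 1605.3 − 301.9 = 1303.4 t/h
CL = 100·R/F = 100·1303.4/301.9 = 431.73 %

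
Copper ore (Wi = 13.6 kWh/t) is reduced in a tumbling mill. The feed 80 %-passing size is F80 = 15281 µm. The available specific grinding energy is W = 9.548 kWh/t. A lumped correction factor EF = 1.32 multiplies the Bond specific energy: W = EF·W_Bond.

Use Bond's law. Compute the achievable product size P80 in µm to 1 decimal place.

P80 = 266.3 µm

W = 10 Wi (1/√P80 − 1/√F80)  [Bond]
W_Bond = W / EF = 9.548 / 1.32 = 7.2333 kWh/t
1/√P80 = 1/√F80 + W_Bond/(10·Wi)
  = 7.2333/(10·13.6) + 1/√15281 = 0.053186 + 0.008090 = 0.061276
P80 = (1/0.061276)² = 16.3197² = 266.33 µm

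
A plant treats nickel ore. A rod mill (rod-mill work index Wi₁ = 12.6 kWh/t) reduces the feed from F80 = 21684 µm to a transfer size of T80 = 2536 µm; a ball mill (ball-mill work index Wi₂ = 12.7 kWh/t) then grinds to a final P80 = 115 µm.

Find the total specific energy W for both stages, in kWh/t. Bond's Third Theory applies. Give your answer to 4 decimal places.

W_Bond = 10·Wi·(1/√P₈₀ − 1/√F₈₀)
Stage 1 (21684→2536 µm, Wi₁=12.6): W₁ = 10·12.6·(0.019858 − 0.006791) = 1.6464 kWh/t
Stage 2 (2536→115 µm, Wi₂=12.7): W₂ = 10·12.7·(0.093250 − 0.019858) = 9.3209 kWh/t
W = W₁ + W₂ = 1.6464 + 9.3209 = 10.9673 kWh/t

W = 10.9673 kWh/t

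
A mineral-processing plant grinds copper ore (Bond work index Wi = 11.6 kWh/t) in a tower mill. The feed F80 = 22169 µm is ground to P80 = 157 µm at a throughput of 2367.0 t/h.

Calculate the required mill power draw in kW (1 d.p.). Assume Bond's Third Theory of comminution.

W = 10·Wi·(P80^(-½) − F80^(-½))
W = 10·11.6·(1/√157 − 1/√22169) = 10·11.6·(0.073092) = 8.4787 kWh/t
P = W·T = 8.4787·2367.0 = 20069.1 kW

P = 20069.1 kW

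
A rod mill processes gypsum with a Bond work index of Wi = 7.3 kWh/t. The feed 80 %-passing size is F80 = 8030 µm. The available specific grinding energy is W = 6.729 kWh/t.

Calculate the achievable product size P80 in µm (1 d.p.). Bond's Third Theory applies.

P80 = 93.6 µm

Bond:  W = 10 Wi (1/√P − 1/√F)
1/√P80 = 1/√F80 + W/(10·Wi)
  = 6.7290/(10·7.3) + 1/√8030 = 0.092178 + 0.011159 = 0.103338
P80 = (1/0.103338)² = 9.6770² = 93.64 µm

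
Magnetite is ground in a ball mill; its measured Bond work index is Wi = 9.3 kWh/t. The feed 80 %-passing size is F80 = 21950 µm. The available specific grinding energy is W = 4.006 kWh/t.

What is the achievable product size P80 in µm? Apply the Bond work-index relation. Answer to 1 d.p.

Bond: W = 10·Wi·(1/√P80 − 1/√F80)
⇒ 1/√P80 = W/(10 Wi) + 1/√F80
  = 4.0060/(10·9.3) + 1/√21950 = 0.043075 + 0.006750 = 0.049825
P80 = (1/0.049825)² = 20.0703² = 402.82 µm

P80 = 402.8 µm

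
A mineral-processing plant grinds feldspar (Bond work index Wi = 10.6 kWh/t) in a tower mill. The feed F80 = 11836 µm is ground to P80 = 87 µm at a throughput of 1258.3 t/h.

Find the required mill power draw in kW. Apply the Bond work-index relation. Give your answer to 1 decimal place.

W = 10·Wi·[P80^(−½) − F80^(−½)]
W = 10·10.6·(1/√87 − 1/√11836) = 10·10.6·(0.098020) = 10.3901 kWh/t
P = W·T = 10.3901·1258.3 = 13073.8 kW

P = 13073.8 kW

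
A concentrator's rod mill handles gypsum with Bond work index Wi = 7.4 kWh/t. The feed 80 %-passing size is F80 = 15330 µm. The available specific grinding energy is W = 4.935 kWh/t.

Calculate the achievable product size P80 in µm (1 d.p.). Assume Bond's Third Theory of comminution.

P80 = 178.9 µm

W = 10·Wi·[P80^(−½) − F80^(−½)]
P80^(−½) = W/(10 Wi) + F80^(−½)
  = 4.9350/(10·7.4) + 1/√15330 = 0.066689 + 0.008077 = 0.074766
P80 = (1/0.074766)² = 13.3751² = 178.89 µm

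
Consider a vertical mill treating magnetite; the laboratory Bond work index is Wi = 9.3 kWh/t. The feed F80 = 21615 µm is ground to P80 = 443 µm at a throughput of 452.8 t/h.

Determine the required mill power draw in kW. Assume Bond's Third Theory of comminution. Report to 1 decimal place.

P = 1714.3 kW

W = 10 Wi / √P80 − 10 Wi / √F80
W = 10·9.3·(1/√443 − 1/√21615) = 10·9.3·(0.040710) = 3.7860 kWh/t
P_mill = W·ṁ = 3.7860·452.8 = 1714.3 kW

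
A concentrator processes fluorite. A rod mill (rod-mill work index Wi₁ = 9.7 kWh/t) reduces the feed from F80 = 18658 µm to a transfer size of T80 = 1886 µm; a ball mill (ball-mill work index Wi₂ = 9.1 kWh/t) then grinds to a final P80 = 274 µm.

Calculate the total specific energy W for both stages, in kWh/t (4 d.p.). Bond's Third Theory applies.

Bond:  W = 10 Wi (1/√P − 1/√F)
Stage 1 (18658→1886 µm, Wi₁=9.7): W₁ = 10·9.7·(0.023027 − 0.007321) = 1.5234 kWh/t
Stage 2 (1886→274 µm, Wi₂=9.1): W₂ = 10·9.1·(0.060412 − 0.023027) = 3.4021 kWh/t
W = W₁ + W₂ = 1.5234 + 3.4021 = 4.9255 kWh/t

W = 4.9255 kWh/t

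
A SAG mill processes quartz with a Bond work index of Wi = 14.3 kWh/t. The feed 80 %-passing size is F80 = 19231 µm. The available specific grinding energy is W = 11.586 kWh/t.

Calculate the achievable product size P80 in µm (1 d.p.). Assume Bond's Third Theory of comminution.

P80 = 128.5 µm

Bond:  W = 10 Wi (1/√P − 1/√F)
P80^(−½) = W/(10 Wi) + F80^(−½)
  = 11.5860/(10·14.3) + 1/√19231 = 0.081021 + 0.007211 = 0.088232
P80 = (1/0.088232)² = 11.3338² = 128.45 µm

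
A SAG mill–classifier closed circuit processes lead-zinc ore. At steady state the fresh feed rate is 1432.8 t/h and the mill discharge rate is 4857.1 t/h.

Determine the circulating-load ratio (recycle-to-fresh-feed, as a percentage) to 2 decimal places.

CL = 238.99 %

Mill node: discharge = fresh + recycle.
R = M − F = 4857.1 − 1432.8 = 3424.3 t/h
CL = 100·R/F = 100·3424.3/1432.8 = 238.99 %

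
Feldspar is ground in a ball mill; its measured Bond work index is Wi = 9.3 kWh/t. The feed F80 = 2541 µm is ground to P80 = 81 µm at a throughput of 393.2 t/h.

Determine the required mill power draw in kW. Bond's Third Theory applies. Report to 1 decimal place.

W_Bond = 10·Wi·(1/√P₈₀ − 1/√F₈₀)
W = 10·9.3·(1/√81 − 1/√2541) = 10·9.3·(0.091273) = 8.4884 kWh/t
Power = W × throughput = 8.4884 kWh/t × 393.2 t/h = 3337.6 kW

P = 3337.6 kW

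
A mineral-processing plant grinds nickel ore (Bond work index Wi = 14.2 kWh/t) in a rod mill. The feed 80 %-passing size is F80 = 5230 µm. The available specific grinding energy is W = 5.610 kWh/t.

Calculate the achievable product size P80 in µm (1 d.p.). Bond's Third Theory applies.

W = 10 Wi (1/√P80 − 1/√F80)  [Bond]
⇒ 1/√P80 = W/(10 Wi) + 1/√F80
  = 5.6100/(10·14.2) + 1/√5230 = 0.039507 + 0.013828 = 0.053335
P80 = (1/0.053335)² = 18.7495² = 351.54 µm

P80 = 351.5 µm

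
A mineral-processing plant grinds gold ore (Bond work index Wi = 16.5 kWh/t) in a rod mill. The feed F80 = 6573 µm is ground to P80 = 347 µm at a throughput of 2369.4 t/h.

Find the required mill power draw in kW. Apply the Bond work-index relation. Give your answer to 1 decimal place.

W = 10·Wi·[P80^(−½) − F80^(−½)]
W = 10·16.5·(1/√347 − 1/√6573) = 10·16.5·(0.041348) = 6.8225 kWh/t
Mill draw = 6.8225 × 2369.4 = 16165.2 kW

P = 16165.2 kW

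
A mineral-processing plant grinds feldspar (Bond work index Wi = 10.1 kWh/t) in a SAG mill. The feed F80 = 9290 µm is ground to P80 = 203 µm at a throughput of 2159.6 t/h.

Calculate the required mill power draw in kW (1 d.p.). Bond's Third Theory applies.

P = 13046.0 kW

W = 10 Wi (1/√P80 − 1/√F80)  [Bond]
W = 10·10.1·(1/√203 − 1/√9290) = 10·10.1·(0.059811) = 6.0409 kWh/t
P_mill = W·ṁ = 6.0409·2159.6 = 13046.0 kW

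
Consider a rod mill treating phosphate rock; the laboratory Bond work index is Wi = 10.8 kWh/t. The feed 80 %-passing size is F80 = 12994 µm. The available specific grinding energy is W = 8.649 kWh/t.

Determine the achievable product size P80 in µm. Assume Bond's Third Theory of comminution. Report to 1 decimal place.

W = 10 Wi (P80^-0.5 − F80^-0.5)
P80^-0.5 = F80^-0.5 + W/(10 Wi)
  = 8.6490/(10·10.8) + 1/√12994 = 0.080083 + 0.008773 = 0.088856
P80 = (1/0.088856)² = 11.2542² = 126.66 µm

P80 = 126.7 µm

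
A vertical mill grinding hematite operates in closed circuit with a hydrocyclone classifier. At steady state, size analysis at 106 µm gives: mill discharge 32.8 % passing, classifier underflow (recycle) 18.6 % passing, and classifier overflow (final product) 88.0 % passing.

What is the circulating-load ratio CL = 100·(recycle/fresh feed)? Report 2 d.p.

Let r = R/F. Size balance at 106 µm:
(1+r)d = ru + o → r = (o−d)/(d−u)
r = (88.0 − 32.8)/(32.8 − 18.6) = 55.2/14.2 = 3.8873
CL = 100·r = 388.73 %

CL = 388.73 %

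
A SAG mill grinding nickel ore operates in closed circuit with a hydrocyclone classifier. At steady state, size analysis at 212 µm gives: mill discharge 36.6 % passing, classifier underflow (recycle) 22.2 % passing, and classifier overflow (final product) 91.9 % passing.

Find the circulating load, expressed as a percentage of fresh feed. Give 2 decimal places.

Balance %-passing 212 µm (r = R/F):
(1+r)d = ru + o → r = (o−d)/(d−u)
r = (91.9 − 36.6)/(36.6 − 22.2) = 55.3/14.4 = 3.8403
CL = 100·r = 384.03 %

CL = 384.03 %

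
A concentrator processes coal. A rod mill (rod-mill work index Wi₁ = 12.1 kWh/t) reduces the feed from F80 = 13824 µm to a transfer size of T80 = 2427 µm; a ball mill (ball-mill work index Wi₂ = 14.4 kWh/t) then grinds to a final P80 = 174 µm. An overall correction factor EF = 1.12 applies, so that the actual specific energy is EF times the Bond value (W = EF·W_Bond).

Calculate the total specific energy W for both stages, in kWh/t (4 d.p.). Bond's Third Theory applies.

W = 10.5511 kWh/t

W = 10·Wi·[P80^(−½) − F80^(−½)]
Stage 1 (13824→2427 µm, Wi₁=12.1): W₁ = 10·12.1·(0.020299 − 0.008505) = 1.4270 kWh/t
Stage 2 (2427→174 µm, Wi₂=14.4): W₂ = 10·14.4·(0.075810 − 0.020299) = 7.9936 kWh/t
W = W₁ + W₂ = 1.4270 + 7.9936 = 9.4206 kWh/t
Apply correction: 9.4206 × 1.12 = 10.5511 kWh/t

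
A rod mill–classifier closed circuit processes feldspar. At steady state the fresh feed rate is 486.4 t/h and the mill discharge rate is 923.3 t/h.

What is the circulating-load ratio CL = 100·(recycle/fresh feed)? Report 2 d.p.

CL = 89.82 %

Steady state: M = F + R.
R = M − F = 923.3 − 486.4 = 436.9 t/h
CL = 100·R/F = 100·436.9/486.4 = 89.82 %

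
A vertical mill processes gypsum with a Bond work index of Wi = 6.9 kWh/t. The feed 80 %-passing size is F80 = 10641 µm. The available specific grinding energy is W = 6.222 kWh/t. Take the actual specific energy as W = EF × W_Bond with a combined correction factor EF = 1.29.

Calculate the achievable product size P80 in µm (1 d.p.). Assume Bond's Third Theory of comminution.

W = 10 Wi (P80^-0.5 − F80^-0.5)
W_Bond = W / EF = 6.222 / 1.29 = 4.8233 kWh/t
P80^-0.5 = F80^-0.5 + W_Bond/(10 Wi)
  = 4.8233/(10·6.9) + 1/√10641 = 0.069902 + 0.009694 = 0.079596
P80 = (1/0.079596)² = 12.5634² = 157.84 µm

P80 = 157.8 µm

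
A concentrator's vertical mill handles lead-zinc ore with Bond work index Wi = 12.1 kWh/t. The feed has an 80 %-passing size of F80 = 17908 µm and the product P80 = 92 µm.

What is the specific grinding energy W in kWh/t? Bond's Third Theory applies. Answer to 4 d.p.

W = 11.7109 kWh/t

Bond:  W = 10 Wi (1/√P − 1/√F)
1/√92 = 0.104257;  1/√17908 = 0.007473
W = 10·12.1·(0.104257 − 0.007473) = 11.7109 kWh/t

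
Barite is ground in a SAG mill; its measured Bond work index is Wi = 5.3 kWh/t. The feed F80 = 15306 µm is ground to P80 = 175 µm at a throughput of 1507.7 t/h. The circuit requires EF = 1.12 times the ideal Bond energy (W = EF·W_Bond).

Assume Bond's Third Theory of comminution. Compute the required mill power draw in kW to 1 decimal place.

W = 10·Wi·[P80^(−½) − F80^(−½)]
W = 10·5.3·(1/√175 − 1/√15306) = 10·5.3·(0.067510) = 3.5780 kWh/t
Apply correction: 3.5780 × 1.12 = 4.0074 kWh/t
P_mill = W·ṁ = 4.0074·1507.7 = 6041.9 kW

P = 6041.9 kW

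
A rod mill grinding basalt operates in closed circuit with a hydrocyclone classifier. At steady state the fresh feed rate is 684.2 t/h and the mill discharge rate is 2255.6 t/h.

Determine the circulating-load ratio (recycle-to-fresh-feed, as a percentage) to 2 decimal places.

CL = 229.67 %

Discharge = new feed + return, hence
R = M − F = 2255.6 − 684.2 = 1571.4 t/h
CL = 100·R/F = 100·1571.4/684.2 = 229.67 %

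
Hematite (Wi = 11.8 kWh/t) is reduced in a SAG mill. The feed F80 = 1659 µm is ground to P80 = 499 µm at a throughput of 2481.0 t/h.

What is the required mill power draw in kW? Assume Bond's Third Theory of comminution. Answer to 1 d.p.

P = 5918.0 kW

W = 10 Wi (P80^-0.5 − F80^-0.5)
W = 10·11.8·(1/√499 − 1/√1659) = 10·11.8·(0.020215) = 2.3853 kWh/t
Mill draw = 2.3853 × 2481.0 = 5918.0 kW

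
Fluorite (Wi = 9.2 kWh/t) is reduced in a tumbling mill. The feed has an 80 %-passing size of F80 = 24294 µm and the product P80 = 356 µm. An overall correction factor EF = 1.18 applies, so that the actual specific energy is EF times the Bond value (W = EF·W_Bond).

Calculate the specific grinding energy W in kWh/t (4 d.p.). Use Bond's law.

W = 5.0572 kWh/t

W = 10 Wi / √P80 − 10 Wi / √F80
1/√356 = 0.053000;  1/√24294 = 0.006416
W = 10·9.2·(0.053000 − 0.006416) = 4.2857 kWh/t
Corrected W = EF·W_Bond = 1.18·4.2857 = 5.0572 kWh/t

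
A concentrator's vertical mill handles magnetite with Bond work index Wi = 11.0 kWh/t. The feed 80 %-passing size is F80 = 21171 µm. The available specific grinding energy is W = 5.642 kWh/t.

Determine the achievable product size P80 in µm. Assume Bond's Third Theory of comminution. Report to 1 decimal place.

Bond: W = 10·Wi·(1/√P80 − 1/√F80)
⇒ 1/√P80 = W/(10 Wi) + 1/√F80
  = 5.6420/(10·11.0) + 1/√21171 = 0.051291 + 0.006873 = 0.058164
P80 = (1/0.058164)² = 17.1929² = 295.59 µm

P80 = 295.6 µm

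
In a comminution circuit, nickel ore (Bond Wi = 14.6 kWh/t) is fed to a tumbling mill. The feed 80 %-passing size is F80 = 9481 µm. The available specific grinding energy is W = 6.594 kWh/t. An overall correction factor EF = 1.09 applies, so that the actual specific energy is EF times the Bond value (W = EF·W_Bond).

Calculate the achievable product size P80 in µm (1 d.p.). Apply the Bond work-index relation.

W_Bond = 10·Wi·(1/√P₈₀ − 1/√F₈₀)
W_Bond = W / EF = 6.594 / 1.09 = 6.0495 kWh/t
P80^(−½) = W_Bond/(10 Wi) + F80^(−½)
  = 6.0495/(10·14.6) + 1/√9481 = 0.041435 + 0.010270 = 0.051705
P80 = (1/0.051705)² = 19.3404² = 374.05 µm

P80 = 374.1 µm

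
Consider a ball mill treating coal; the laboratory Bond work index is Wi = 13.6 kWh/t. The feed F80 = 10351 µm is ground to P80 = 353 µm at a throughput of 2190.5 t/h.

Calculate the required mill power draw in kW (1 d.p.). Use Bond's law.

P = 12927.9 kW

W = 10 Wi (1/√P80 − 1/√F80)  [Bond]
W = 10·13.6·(1/√353 − 1/√10351) = 10·13.6·(0.043396) = 5.9018 kWh/t
Mill draw = 5.9018 × 2190.5 = 12927.9 kW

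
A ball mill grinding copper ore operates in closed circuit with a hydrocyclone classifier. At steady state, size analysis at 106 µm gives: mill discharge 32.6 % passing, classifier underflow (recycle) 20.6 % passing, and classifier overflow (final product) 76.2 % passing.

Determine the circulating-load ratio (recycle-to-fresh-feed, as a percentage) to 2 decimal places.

CL = 363.33 %

Balance %-passing 106 µm (r = R/F):
Fd + Rd = Ru + Fo ⇒ R/F = (o−d)/(d−u)
r = (76.2 − 32.6)/(32.6 − 20.6) = 43.6/12.0 = 3.6333
CL = 100·r = 363.33 %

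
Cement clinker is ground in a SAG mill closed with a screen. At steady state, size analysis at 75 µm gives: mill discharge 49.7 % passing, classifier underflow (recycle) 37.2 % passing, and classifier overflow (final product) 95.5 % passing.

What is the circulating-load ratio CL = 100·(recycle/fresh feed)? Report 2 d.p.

Mass balance on the −75 µm fraction:
(1+r)·d = r·u + o ⇒ r = (o−d)/(d−u)
r = (95.5 − 49.7)/(49.7 − 37.2) = 45.8/12.5 = 3.6640
CL = 100·r = 366.40 %

CL = 366.40 %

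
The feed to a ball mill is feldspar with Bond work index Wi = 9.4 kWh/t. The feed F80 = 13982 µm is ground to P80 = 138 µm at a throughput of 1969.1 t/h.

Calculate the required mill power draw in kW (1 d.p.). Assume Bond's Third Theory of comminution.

P = 14191.0 kW

W_Bond = 10·Wi·(1/√P₈₀ − 1/√F₈₀)
W = 10·9.4·(1/√138 − 1/√13982) = 10·9.4·(0.076669) = 7.2069 kWh/t
P_mill = W·ṁ = 7.2069·1969.1 = 14191.0 kW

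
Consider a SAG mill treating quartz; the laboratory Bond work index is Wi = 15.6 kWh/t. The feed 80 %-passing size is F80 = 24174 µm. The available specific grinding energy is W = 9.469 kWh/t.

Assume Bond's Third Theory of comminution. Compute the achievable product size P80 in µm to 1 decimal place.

W = 10 Wi (P80^-0.5 − F80^-0.5)
1/√P80 = 1/√F80 + W/(10·Wi)
  = 9.4690/(10·15.6) + 1/√24174 = 0.060699 + 0.006432 = 0.067130
P80 = (1/0.067130)² = 14.8964² = 221.90 µm

P80 = 221.9 µm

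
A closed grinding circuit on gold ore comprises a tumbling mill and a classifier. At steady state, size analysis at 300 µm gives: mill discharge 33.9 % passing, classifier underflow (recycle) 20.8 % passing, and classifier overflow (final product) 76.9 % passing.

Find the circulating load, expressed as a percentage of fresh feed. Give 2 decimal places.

Balance %-passing 300 µm (r = R/F):
d + r·d = r·u + o → r(d−u) = o−d
r = (76.9 − 33.9)/(33.9 − 20.8) = 43.0/13.1 = 3.2824
CL = 100·r = 328.24 %

CL = 328.24 %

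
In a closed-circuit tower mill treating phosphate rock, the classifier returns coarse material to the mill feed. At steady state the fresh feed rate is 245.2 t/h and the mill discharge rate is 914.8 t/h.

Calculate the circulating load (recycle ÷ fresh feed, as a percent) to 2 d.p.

Steady state: M = F + R.
R = M − F = 914.8 − 245.2 = 669.6 t/h
CL = 100·R/F = 100·669.6/245.2 = 273.08 %

CL = 273.08 %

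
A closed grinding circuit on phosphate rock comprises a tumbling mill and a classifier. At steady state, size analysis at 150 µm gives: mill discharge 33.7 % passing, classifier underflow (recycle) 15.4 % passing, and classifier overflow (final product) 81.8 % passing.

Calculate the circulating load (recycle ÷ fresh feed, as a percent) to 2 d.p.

Classifier node, passing 150 µm:
d + r·d = r·u + o → r(d−u) = o−d
r = (81.8 − 33.7)/(33.7 − 15.4) = 48.1/18.3 = 2.6284
CL = 100·r = 262.84 %

CL = 262.84 %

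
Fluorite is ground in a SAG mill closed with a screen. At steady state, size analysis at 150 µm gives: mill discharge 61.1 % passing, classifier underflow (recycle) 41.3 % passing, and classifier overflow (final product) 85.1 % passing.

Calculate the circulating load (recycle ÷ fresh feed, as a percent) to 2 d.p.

Classifier node, passing 150 µm:
(1+r)d = ru + o → r = (o−d)/(d−u)
r = (85.1 − 61.1)/(61.1 − 41.3) = 24.0/19.8 = 1.2121
CL = 100·r = 121.21 %

CL = 121.21 %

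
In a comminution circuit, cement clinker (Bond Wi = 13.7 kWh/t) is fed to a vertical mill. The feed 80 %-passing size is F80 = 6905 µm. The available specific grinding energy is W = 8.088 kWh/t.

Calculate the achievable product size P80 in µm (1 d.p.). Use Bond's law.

P80 = 198.0 µm

Bond:  W = 10 Wi (1/√P − 1/√F)
P80^-0.5 = F80^-0.5 + W/(10 Wi)
  = 8.0880/(10·13.7) + 1/√6905 = 0.059036 + 0.012034 = 0.071071
P80 = (1/0.071071)² = 14.0705² = 197.98 µm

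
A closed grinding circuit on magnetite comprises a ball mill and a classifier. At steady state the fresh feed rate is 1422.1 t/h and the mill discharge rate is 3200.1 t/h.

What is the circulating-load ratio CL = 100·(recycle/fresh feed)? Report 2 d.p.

CL = 125.03 %

M = F + R at steady state, so:
R = M − F = 3200.1 − 1422.1 = 1778.0 t/h
CL = 100·R/F = 100·1778.0/1422.1 = 125.03 %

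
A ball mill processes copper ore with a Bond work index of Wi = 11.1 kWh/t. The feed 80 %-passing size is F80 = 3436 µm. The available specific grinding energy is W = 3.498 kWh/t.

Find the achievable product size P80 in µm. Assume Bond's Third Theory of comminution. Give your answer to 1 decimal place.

P80 = 423.8 µm

W = 10 Wi (1/√P80 − 1/√F80)  [Bond]
⇒ 1/√P80 = W/(10 Wi) + 1/√F80
  = 3.4980/(10·11.1) + 1/√3436 = 0.031514 + 0.017060 = 0.048573
P80 = (1/0.048573)² = 20.5874² = 423.84 µm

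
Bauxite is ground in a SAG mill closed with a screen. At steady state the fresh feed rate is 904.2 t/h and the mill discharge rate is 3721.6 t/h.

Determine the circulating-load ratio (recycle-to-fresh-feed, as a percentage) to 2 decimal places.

Mill node: discharge = fresh + recycle.
R = M − F = 3721.6 − 904.2 = 2817.4 t/h
CL = 100·R/F = 100·2817.4/904.2 = 311.59 %

CL = 311.59 %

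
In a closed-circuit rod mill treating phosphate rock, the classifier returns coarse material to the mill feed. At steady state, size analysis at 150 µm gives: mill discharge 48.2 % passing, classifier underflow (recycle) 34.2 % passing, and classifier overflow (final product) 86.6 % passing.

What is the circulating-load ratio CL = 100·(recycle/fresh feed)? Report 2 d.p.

Two-product formula at 150 µm:
(1+r)d = ru + o → r = (o−d)/(d−u)
r = (86.6 − 48.2)/(48.2 − 34.2) = 38.4/14.0 = 2.7429
CL = 100·r = 274.29 %

CL = 274.29 %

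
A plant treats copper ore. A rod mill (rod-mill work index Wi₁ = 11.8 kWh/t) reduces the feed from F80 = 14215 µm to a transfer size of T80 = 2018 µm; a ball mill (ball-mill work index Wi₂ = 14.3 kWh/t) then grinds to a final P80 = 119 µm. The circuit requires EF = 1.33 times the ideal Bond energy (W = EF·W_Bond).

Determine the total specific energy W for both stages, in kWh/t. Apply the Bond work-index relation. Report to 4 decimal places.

W = 15.3782 kWh/t

W = 10 Wi (1/√P80 − 1/√F80)  [Bond]
Stage 1 (14215→2018 µm, Wi₁=11.8): W₁ = 10·11.8·(0.022261 − 0.008387) = 1.6371 kWh/t
Stage 2 (2018→119 µm, Wi₂=14.3): W₂ = 10·14.3·(0.091670 − 0.022261) = 9.9255 kWh/t
W = W₁ + W₂ = 1.6371 + 9.9255 = 11.5626 kWh/t
Corrected W = EF·W_Bond = 1.33·11.5626 = 15.3782 kWh/t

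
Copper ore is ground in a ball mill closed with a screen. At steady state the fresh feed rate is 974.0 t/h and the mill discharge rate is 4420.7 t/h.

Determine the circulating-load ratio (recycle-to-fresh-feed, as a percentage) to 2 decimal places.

M = F + R at steady state, so:
R = M − F = 4420.7 − 974.0 = 3446.7 t/h
CL = 100·R/F = 100·3446.7/974.0 = 353.87 %

CL = 353.87 %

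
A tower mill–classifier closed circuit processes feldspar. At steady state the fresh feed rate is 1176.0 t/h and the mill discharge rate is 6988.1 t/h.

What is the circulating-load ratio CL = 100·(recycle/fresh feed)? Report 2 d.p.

Mill node: discharge = fresh + recycle.
R = M − F = 6988.1 − 1176.0 = 5812.1 t/h
CL = 100·R/F = 100·5812.1/1176.0 = 494.23 %

CL = 494.23 %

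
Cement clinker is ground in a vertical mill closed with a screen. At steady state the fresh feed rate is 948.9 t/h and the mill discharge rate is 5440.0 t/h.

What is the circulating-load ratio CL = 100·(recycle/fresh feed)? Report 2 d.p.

Steady state: M = F + R.
R = M − F = 5440.0 − 948.9 = 4491.1 t/h
CL = 100·R/F = 100·4491.1/948.9 = 473.30 %

CL = 473.30 %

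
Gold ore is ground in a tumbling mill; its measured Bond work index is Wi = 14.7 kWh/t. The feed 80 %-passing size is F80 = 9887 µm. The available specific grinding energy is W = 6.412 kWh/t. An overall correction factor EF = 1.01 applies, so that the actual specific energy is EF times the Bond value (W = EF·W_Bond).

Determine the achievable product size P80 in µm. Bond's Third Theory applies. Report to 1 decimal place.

P80 = 352.7 µm

W = 10 Wi (1/√P80 − 1/√F80)  [Bond]
W_Bond = W / EF = 6.412 / 1.01 = 6.3485 kWh/t
P80^(−½) = W_Bond/(10 Wi) + F80^(−½)
  = 6.3485/(10·14.7) + 1/√9887 = 0.043187 + 0.010057 = 0.053244
P80 = (1/0.053244)² = 18.7814² = 352.74 µm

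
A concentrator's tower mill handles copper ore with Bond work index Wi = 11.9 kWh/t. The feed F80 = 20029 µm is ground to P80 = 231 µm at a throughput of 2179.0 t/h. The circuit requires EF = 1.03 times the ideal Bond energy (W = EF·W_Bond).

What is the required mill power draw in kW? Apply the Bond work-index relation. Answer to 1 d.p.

W = 10 Wi (P80^-0.5 − F80^-0.5)
W = 10·11.9·(1/√231 − 1/√20029) = 10·11.9·(0.058729) = 6.9888 kWh/t
Apply correction: 6.9888 × 1.03 = 7.1984 kWh/t
P = W·T = 7.1984·2179.0 = 15685.4 kW

P = 15685.4 kW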